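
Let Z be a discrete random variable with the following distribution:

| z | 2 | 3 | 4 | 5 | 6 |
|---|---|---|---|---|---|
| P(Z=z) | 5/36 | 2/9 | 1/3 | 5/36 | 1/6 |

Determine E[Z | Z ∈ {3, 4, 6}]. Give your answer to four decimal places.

4.1538

P(Z ∈ {3, 4, 6}) = 2/9 + 1/3 + 1/6 = 13/18.
E[Z | Z ∈ {3, 4, 6}] = [3·2/9 + 4·1/3 + 6·1/6] / (13/18)
 = 3 / (13/18)
 = 54/13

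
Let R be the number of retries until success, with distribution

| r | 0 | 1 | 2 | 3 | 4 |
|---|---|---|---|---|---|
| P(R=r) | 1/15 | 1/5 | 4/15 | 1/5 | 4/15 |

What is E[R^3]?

24.8

E[R^3] = Σ r^3·P(R=r)
 = 0·1/15 + 1·1/5 + 8·4/15 + 27·1/5 + 64·4/15
 = 0 + 1/5 + 32/15 + 27/5 + 256/15
 = 124/5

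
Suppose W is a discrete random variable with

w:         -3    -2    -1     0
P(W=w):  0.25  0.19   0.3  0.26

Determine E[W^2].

E[W^2] = Σ w^2·P(W=w)
 = 9·0.25 + 4·0.19 + 1·0.3 + 0·0.26
 = 2.25 + 0.76 + 0.3 + 0
 = 3.31

3.31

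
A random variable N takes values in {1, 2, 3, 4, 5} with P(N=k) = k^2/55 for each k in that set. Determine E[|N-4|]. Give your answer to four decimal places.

0.8182

E[|N-4|] = Σ |n-4|·P(N=n)
 = 3·1/55 + 2·4/55 + 1·9/55 + 0·16/55 + 1·5/11
 = 3/55 + 8/55 + 9/55 + 0 + 5/11
 = 9/11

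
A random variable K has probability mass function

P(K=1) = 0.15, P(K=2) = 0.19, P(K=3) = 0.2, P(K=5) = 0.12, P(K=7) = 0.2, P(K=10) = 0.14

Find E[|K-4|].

2.59

E[|K-4|] = Σ |k-4|·P(K=k)
 = 3·0.15 + 2·0.19 + 1·0.2 + 1·0.12 + 3·0.2 + 6·0.14
 = 0.45 + 0.38 + 0.2 + 0.12 + 0.6 + 0.84
 = 2.59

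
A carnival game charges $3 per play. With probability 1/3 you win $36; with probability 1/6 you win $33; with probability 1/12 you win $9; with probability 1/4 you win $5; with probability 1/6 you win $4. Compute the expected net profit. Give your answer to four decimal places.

E[payout] = 36·1/3 + 33·1/6 + 9·1/12 + 5·1/4 + 4·1/6
 = 12 + 11/2 + 3/4 + 5/4 + 2/3
 = 121/6
Net = 121/6 - 3 = 103/6

17.1667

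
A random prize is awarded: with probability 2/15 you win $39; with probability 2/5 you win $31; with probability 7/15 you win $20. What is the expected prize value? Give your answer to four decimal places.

E[payout] = 39·2/15 + 31·2/5 + 20·7/15
 = 26/5 + 62/5 + 28/3
 = 404/15

26.9333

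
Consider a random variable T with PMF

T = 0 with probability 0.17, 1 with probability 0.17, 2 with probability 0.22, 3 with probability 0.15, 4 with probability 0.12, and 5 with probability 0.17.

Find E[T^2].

E[T^2] = Σ t^2·P(T=t)
 = 0·0.17 + 1·0.17 + 4·0.22 + 9·0.15 + 16·0.12 + 25·0.17
 = 0 + 0.17 + 0.88 + 1.35 + 1.92 + 4.25
 = 8.57

8.57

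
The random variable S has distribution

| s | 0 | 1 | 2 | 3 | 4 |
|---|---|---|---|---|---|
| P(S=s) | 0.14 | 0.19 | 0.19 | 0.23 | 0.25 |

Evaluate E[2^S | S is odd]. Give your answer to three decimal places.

5.286

P(S is odd) = 0.19 + 0.23 = 0.42.
E[2^S | S is odd] = [2·0.19 + 8·0.23] / 0.42
 = 2.22 / 0.42
 = 37/7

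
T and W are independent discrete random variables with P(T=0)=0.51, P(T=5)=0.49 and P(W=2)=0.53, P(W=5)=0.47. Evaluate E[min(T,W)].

E[min(T,W)] = Σ_t Σ_w min(t,w) · P(T=t)P(W=w)
 = 0·0.2703 + 0·0.2397 + 2·0.2597 + 5·0.2303
 = 0 + 0 + 0.5194 + 1.1515
 = 1.6709

1.6709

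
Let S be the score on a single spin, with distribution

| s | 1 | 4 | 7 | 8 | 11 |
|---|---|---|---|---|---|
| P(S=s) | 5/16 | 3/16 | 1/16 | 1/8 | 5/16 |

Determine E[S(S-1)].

46.25

E[S(S-1)] = Σ s(s-1)·P(S=s)
 = 0·5/16 + 12·3/16 + 42·1/16 + 56·1/8 + 110·5/16
 = 0 + 9/4 + 21/8 + 7 + 275/8
 = 185/4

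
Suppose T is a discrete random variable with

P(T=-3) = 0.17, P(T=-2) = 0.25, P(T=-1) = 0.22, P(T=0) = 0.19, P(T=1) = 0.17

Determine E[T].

-1.06

E[T] = Σ t·P(T=t)
 = (-3)·0.17 + (-2)·0.25 + (-1)·0.22 + 0·0.19 + 1·0.17
 = (-0.51) + (-0.5) + (-0.22) + 0 + 0.17
 = -1.06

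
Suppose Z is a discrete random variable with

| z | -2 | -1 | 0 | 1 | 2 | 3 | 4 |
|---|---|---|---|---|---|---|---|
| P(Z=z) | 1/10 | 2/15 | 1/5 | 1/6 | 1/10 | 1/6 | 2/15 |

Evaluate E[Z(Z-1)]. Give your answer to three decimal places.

E[Z(Z-1)] = Σ z(z-1)·P(Z=z)
 = 6·1/10 + 2·2/15 + 0·1/5 + 0·1/6 + 2·1/10 + 6·1/6 + 12·2/15
 = 3/5 + 4/15 + 0 + 0 + 1/5 + 1 + 8/5
 = 11/3

3.667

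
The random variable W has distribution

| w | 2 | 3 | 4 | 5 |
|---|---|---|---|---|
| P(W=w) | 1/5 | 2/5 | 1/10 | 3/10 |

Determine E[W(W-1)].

10

E[W(W-1)] = Σ w(w-1)·P(W=w)
 = 2·1/5 + 6·2/5 + 12·1/10 + 20·3/10
 = 2/5 + 12/5 + 6/5 + 6
 = 10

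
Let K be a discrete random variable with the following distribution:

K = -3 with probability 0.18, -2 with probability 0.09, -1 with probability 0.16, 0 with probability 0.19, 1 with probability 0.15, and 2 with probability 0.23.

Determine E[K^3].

-3.75

E[K^3] = Σ k^3·P(K=k)
 = (-27)·0.18 + (-8)·0.09 + (-1)·0.16 + 0·0.19 + 1·0.15 + 8·0.23
 = (-4.86) + (-0.72) + (-0.16) + 0 + 0.15 + 1.84
 = -3.75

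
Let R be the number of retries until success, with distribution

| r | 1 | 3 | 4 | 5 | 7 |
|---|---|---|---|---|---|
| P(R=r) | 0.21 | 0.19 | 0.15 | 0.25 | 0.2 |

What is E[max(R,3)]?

E[max(R,3)] = Σ max(r,3)·P(R=r)
 = 3·0.21 + 3·0.19 + 4·0.15 + 5·0.25 + 7·0.2
 = 0.63 + 0.57 + 0.6 + 1.25 + 1.4
 = 4.45

4.45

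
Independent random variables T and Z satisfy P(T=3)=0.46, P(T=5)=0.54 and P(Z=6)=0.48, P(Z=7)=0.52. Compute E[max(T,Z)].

6.52

E[max(T,Z)] = Σ_t Σ_z max(t,z) · P(T=t)P(Z=z)
 = 6·0.2208 + 7·0.2392 + 6·0.2592 + 7·0.2808
 = 1.3248 + 1.6744 + 1.5552 + 1.9656
 = 6.52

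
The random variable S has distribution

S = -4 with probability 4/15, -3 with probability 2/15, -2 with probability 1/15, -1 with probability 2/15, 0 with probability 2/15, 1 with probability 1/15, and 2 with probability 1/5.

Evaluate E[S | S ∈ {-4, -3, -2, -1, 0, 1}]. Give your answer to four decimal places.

-2.0833

P(S ∈ {-4, -3, -2, -1, 0, 1}) = 4/15 + 2/15 + 1/15 + 2/15 + 2/15 + 1/15 = 4/5.
E[S | S ∈ {-4, -3, -2, -1, 0, 1}] = [(-4)·4/15 + (-3)·2/15 + (-2)·1/15 + (-1)·2/15 + 0·2/15 + 1·1/15] / (4/5)
 = -5/3 / (4/5)
 = -25/12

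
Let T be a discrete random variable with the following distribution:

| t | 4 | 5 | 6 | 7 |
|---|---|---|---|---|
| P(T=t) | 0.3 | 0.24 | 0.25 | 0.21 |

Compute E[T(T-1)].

E[T(T-1)] = Σ t(t-1)·P(T=t)
 = 12·0.3 + 20·0.24 + 30·0.25 + 42·0.21
 = 3.6 + 4.8 + 7.5 + 8.82
 = 24.72

24.72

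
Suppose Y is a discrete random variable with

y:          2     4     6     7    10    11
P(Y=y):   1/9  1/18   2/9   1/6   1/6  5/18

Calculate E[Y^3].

646

E[Y^3] = Σ y^3·P(Y=y)
 = 8·1/9 + 64·1/18 + 216·2/9 + 343·1/6 + 1000·1/6 + 1331·5/18
 = 8/9 + 32/9 + 48 + 343/6 + 500/3 + 6655/18
 = 646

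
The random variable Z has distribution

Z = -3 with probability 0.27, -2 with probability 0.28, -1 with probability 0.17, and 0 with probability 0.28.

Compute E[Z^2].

E[Z^2] = Σ z^2·P(Z=z)
 = 9·0.27 + 4·0.28 + 1·0.17 + 0·0.28
 = 2.43 + 1.12 + 0.17 + 0
 = 3.72

3.72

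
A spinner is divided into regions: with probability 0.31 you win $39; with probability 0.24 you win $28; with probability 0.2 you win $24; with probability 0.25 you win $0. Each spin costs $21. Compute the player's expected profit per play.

2.61

E[payout] = 39·0.31 + 28·0.24 + 24·0.2 + 0·0.25
 = 12.09 + 6.72 + 4.8 + 0
 = 23.61
Net = 23.61 - 21 = 2.61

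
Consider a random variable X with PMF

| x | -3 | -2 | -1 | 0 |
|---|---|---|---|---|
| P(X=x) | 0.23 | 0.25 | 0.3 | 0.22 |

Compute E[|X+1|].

0.93

E[|X+1|] = Σ |x+1|·P(X=x)
 = 2·0.23 + 1·0.25 + 0·0.3 + 1·0.22
 = 0.46 + 0.25 + 0 + 0.22
 = 0.93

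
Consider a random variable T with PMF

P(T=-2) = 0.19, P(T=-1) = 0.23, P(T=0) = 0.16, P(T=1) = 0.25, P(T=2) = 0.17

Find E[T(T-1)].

E[T(T-1)] = Σ t(t-1)·P(T=t)
 = 6·0.19 + 2·0.23 + 0·0.16 + 0·0.25 + 2·0.17
 = 1.14 + 0.46 + 0 + 0 + 0.34
 = 1.94

1.94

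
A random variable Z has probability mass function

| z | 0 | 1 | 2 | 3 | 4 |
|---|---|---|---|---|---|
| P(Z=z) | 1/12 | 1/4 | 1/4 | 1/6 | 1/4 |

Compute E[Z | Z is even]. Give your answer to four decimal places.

2.5714

P(Z is even) = 1/12 + 1/4 + 1/4 = 7/12.
E[Z | Z is even] = [0·1/12 + 2·1/4 + 4·1/4] / (7/12)
 = 3/2 / (7/12)
 = 18/7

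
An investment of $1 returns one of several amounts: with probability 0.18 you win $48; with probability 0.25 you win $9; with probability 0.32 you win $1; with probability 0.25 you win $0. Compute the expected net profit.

10.21

E[payout] = 48·0.18 + 9·0.25 + 1·0.32 + 0·0.25
 = 8.64 + 2.25 + 0.32 + 0
 = 11.21
Net = 11.21 - 1 = 10.21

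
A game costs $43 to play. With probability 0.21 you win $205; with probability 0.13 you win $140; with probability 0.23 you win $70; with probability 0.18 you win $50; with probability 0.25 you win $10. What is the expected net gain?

E[payout] = 205·0.21 + 140·0.13 + 70·0.23 + 50·0.18 + 10·0.25
 = 43.05 + 18.2 + 16.1 + 9 + 2.5
 = 88.85
Net = 88.85 - 43 = 45.85

45.85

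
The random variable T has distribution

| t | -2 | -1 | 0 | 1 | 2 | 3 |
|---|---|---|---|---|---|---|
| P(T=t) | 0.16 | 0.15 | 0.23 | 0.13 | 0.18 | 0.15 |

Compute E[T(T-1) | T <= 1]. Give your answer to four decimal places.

1.8806

P(T <= 1) = 0.16 + 0.15 + 0.23 + 0.13 = 0.67.
E[T(T-1) | T <= 1] = [6·0.16 + 2·0.15 + 0·0.23 + 0·0.13] / 0.67
 = 1.26 / 0.67
 = 126/67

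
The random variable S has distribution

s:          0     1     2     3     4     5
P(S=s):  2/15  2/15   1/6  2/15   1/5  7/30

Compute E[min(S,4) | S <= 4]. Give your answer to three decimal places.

2.174

P(S <= 4) = 2/15 + 2/15 + 1/6 + 2/15 + 1/5 = 23/30.
E[min(S,4) | S <= 4] = [0·2/15 + 1·2/15 + 2·1/6 + 3·2/15 + 4·1/5] / (23/30)
 = 5/3 / (23/30)
 = 50/23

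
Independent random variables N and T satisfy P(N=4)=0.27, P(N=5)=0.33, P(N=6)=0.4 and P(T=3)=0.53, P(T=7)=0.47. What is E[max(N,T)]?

E[max(N,T)] = Σ_n Σ_t max(n,t) · P(N=n)P(T=t)
 = 4·0.1431 + 7·0.1269 + 5·0.1749 + 7·0.1551 + 6·0.212 + 7·0.188
 = 0.5724 + 0.8883 + 0.8745 + 1.0857 + 1.272 + 1.316
 = 6.0089

6.0089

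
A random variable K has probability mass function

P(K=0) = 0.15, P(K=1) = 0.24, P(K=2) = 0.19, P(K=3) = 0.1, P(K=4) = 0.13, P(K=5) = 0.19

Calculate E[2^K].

10.35

E[2^K] = Σ 2^k·P(K=k)
 = 1·0.15 + 2·0.24 + 4·0.19 + 8·0.1 + 16·0.13 + 32·0.19
 = 0.15 + 0.48 + 0.76 + 0.8 + 2.08 + 6.08
 = 10.35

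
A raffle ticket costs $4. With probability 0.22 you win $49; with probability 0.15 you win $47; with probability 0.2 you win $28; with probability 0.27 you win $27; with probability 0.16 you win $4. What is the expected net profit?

E[payout] = 49·0.22 + 47·0.15 + 28·0.2 + 27·0.27 + 4·0.16
 = 10.78 + 7.05 + 5.6 + 7.29 + 0.64
 = 31.36
Net = 31.36 - 4 = 27.36

27.36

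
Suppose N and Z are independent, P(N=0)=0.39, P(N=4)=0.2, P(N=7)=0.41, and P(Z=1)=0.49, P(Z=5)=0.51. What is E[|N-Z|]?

E[|N-Z|] = Σ_n Σ_z |n-z| · P(N=n)P(Z=z)
 = 1·0.1911 + 5·0.1989 + 3·0.098 + 1·0.102 + 6·0.2009 + 2·0.2091
 = 0.1911 + 0.9945 + 0.294 + 0.102 + 1.2054 + 0.4182
 = 3.2052

3.2052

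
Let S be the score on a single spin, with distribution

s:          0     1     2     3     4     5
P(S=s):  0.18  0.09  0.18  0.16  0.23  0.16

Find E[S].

2.65

E[S] = Σ s·P(S=s)
 = 0·0.18 + 1·0.09 + 2·0.18 + 3·0.16 + 4·0.23 + 5·0.16
 = 0 + 0.09 + 0.36 + 0.48 + 0.92 + 0.8
 = 2.65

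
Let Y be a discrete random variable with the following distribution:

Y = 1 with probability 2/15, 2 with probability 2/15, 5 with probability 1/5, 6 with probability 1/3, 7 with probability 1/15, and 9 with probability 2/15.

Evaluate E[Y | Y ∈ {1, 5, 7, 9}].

P(Y ∈ {1, 5, 7, 9}) = 2/15 + 1/5 + 1/15 + 2/15 = 8/15.
E[Y | Y ∈ {1, 5, 7, 9}] = [1·2/15 + 5·1/5 + 7·1/15 + 9·2/15] / (8/15)
 = 14/5 / (8/15)
 = 21/4

5.25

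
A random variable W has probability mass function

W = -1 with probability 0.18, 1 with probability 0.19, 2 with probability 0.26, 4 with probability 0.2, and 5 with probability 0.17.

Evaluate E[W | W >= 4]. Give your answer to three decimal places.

P(W >= 4) = 0.2 + 0.17 = 0.37.
E[W | W >= 4] = [4·0.2 + 5·0.17] / 0.37
 = 1.65 / 0.37
 = 165/37

4.459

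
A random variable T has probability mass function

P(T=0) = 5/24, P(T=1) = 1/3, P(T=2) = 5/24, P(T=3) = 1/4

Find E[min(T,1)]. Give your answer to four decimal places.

E[min(T,1)] = Σ min(t,1)·P(T=t)
 = 0·5/24 + 1·1/3 + 1·5/24 + 1·1/4
 = 0 + 1/3 + 5/24 + 1/4
 = 19/24

0.7917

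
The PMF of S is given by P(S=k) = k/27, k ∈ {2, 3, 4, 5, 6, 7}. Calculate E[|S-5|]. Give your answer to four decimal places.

E[|S-5|] = Σ |s-5|·P(S=s)
 = 3·2/27 + 2·1/9 + 1·4/27 + 0·5/27 + 1·2/9 + 2·7/27
 = 2/9 + 2/9 + 4/27 + 0 + 2/9 + 14/27
 = 4/3

1.3333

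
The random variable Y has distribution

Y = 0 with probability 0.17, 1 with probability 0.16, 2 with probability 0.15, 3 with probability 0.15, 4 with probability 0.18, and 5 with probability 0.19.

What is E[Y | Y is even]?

P(Y is even) = 0.17 + 0.15 + 0.18 = 0.5.
E[Y | Y is even] = [0·0.17 + 2·0.15 + 4·0.18] / 0.5
 = 1.02 / 0.5
 = 51/25

2.04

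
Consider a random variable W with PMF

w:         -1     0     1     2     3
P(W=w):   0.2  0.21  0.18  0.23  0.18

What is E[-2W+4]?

E[-2W+4] = Σ (-2w+4)·P(W=w)
 = 6·0.2 + 4·0.21 + 2·0.18 + 0·0.23 + (-2)·0.18
 = 1.2 + 0.84 + 0.36 + 0 + (-0.36)
 = 2.04

2.04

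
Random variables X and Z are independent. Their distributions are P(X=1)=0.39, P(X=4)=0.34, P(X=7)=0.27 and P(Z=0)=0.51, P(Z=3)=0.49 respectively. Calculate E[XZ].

E[XZ] = Σ_x Σ_z xz · P(X=x)P(Z=z)
 = 0·0.1989 + 3·0.1911 + 0·0.1734 + 12·0.1666 + 0·0.1377 + 21·0.1323
 = 0 + 0.5733 + 0 + 1.9992 + 0 + 2.7783
 = 5.3508

5.3508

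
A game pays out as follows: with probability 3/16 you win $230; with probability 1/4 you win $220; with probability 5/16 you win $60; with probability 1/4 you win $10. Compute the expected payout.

119.375

E[payout] = 230·3/16 + 220·1/4 + 60·5/16 + 10·1/4
 = 345/8 + 55 + 75/4 + 5/2
 = 955/8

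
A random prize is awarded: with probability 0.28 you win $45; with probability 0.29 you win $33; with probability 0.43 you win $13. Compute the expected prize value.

27.76

E[payout] = 45·0.28 + 33·0.29 + 13·0.43
 = 12.6 + 9.57 + 5.59
 = 27.76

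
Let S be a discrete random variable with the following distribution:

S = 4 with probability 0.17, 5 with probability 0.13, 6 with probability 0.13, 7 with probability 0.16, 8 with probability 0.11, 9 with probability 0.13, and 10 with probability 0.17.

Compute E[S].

6.98

E[S] = Σ s·P(S=s)
 = 4·0.17 + 5·0.13 + 6·0.13 + 7·0.16 + 8·0.11 + 9·0.13 + 10·0.17
 = 0.68 + 0.65 + 0.78 + 1.12 + 0.88 + 1.17 + 1.7
 = 6.98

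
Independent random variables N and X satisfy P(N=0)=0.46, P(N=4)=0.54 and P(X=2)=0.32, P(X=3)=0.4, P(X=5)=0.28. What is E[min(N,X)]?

E[min(N,X)] = Σ_n Σ_x min(n,x) · P(N=n)P(X=x)
 = 0·0.1472 + 0·0.184 + 0·0.1288 + 2·0.1728 + 3·0.216 + 4·0.1512
 = 0 + 0 + 0 + 0.3456 + 0.648 + 0.6048
 = 1.5984

1.5984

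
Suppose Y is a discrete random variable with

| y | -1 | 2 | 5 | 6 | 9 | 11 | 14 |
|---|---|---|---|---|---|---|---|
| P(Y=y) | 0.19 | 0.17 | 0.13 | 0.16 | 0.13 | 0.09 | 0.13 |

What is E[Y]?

E[Y] = Σ y·P(Y=y)
 = (-1)·0.19 + 2·0.17 + 5·0.13 + 6·0.16 + 9·0.13 + 11·0.09 + 14·0.13
 = (-0.19) + 0.34 + 0.65 + 0.96 + 1.17 + 0.99 + 1.82
 = 5.74

5.74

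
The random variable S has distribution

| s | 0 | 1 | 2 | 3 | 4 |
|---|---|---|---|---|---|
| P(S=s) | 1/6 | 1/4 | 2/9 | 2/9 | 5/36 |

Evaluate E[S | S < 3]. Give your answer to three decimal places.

P(S < 3) = 1/6 + 1/4 + 2/9 = 23/36.
E[S | S < 3] = [0·1/6 + 1·1/4 + 2·2/9] / (23/36)
 = 25/36 / (23/36)
 = 25/23

1.087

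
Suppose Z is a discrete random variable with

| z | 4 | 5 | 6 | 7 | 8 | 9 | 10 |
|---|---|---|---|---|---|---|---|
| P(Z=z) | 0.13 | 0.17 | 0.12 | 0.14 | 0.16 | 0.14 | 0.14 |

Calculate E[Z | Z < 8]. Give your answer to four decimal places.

P(Z < 8) = 0.13 + 0.17 + 0.12 + 0.14 = 0.56.
E[Z | Z < 8] = [4·0.13 + 5·0.17 + 6·0.12 + 7·0.14] / 0.56
 = 3.07 / 0.56
 = 307/56

5.4821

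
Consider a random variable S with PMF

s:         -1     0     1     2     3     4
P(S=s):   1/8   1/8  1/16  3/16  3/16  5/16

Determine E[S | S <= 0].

-0.5

P(S <= 0) = 1/8 + 1/8 = 1/4.
E[S | S <= 0] = [(-1)·1/8 + 0·1/8] / (1/4)
 = -1/8 / (1/4)
 = -1/2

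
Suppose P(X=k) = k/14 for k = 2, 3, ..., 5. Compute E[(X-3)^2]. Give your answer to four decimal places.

1.8571

E[(X-3)^2] = Σ (x-3)^2·P(X=x)
 = 1·1/7 + 0·3/14 + 1·2/7 + 4·5/14
 = 1/7 + 0 + 2/7 + 10/7
 = 13/7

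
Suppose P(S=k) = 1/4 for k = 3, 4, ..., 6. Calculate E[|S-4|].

1

E[|S-4|] = Σ |s-4|·P(S=s)
 = 1·1/4 + 0·1/4 + 1·1/4 + 2·1/4
 = 1/4 + 0 + 1/4 + 1/2
 = 1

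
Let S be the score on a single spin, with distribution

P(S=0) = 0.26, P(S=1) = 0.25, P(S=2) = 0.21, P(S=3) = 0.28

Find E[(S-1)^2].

E[(S-1)^2] = Σ (s-1)^2·P(S=s)
 = 1·0.26 + 0·0.25 + 1·0.21 + 4·0.28
 = 0.26 + 0 + 0.21 + 1.12
 = 1.59

1.59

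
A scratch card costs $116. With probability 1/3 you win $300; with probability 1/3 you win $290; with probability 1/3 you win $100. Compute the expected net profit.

114

E[payout] = 300·1/3 + 290·1/3 + 100·1/3
 = 100 + 290/3 + 100/3
 = 230
Net = 230 - 116 = 114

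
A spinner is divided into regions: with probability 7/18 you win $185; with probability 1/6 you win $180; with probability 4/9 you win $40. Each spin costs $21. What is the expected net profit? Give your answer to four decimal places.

E[payout] = 185·7/18 + 180·1/6 + 40·4/9
 = 1295/18 + 30 + 160/9
 = 2155/18
Net = 2155/18 - 21 = 1777/18

98.7222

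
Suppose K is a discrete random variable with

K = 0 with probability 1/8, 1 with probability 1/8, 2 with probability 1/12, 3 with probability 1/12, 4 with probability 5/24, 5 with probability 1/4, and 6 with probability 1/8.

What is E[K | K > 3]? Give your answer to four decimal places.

P(K > 3) = 5/24 + 1/4 + 1/8 = 7/12.
E[K | K > 3] = [4·5/24 + 5·1/4 + 6·1/8] / (7/12)
 = 17/6 / (7/12)
 = 34/7

4.8571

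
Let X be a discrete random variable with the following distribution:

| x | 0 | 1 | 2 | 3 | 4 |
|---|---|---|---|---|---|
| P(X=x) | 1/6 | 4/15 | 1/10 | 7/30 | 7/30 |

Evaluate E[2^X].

E[2^X] = Σ 2^x·P(X=x)
 = 1·1/6 + 2·4/15 + 4·1/10 + 8·7/30 + 16·7/30
 = 1/6 + 8/15 + 2/5 + 28/15 + 56/15
 = 67/10

6.7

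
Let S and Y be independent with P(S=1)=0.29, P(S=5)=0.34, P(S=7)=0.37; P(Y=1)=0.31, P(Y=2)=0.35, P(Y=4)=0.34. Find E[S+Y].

E[S+Y] = Σ_s Σ_y (s+y) · P(S=s)P(Y=y)
 = 2·0.0899 + 3·0.1015 + 5·0.0986 + 6·0.1054 + 7·0.119 + 9·0.1156 + 8·0.1147 + 9·0.1295 + 11·0.1258
 = 0.1798 + 0.3045 + 0.493 + 0.6324 + 0.833 + 1.0404 + 0.9176 + 1.1655 + 1.3838
 = 6.95

6.95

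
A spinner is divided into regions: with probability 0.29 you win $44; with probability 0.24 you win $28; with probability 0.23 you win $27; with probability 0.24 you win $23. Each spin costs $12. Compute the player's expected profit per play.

E[payout] = 44·0.29 + 28·0.24 + 27·0.23 + 23·0.24
 = 12.76 + 6.72 + 6.21 + 5.52
 = 31.21
Net = 31.21 - 12 = 19.21

19.21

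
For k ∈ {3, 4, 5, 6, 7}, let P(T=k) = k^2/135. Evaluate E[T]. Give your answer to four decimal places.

E[T] = Σ t·P(T=t)
 = 3·1/15 + 4·16/135 + 5·5/27 + 6·4/15 + 7·49/135
 = 1/5 + 64/135 + 25/27 + 8/5 + 343/135
 = 155/27

5.7407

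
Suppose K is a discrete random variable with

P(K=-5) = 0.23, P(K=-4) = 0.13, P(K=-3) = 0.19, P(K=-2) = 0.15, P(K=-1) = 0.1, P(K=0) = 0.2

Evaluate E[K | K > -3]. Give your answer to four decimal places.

P(K > -3) = 0.15 + 0.1 + 0.2 = 0.45.
E[K | K > -3] = [(-2)·0.15 + (-1)·0.1 + 0·0.2] / 0.45
 = -0.4 / 0.45
 = -8/9

-0.8889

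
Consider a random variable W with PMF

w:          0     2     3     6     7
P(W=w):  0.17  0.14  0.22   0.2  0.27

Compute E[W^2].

22.97

E[W^2] = Σ w^2·P(W=w)
 = 0·0.17 + 4·0.14 + 9·0.22 + 36·0.2 + 49·0.27
 = 0 + 0.56 + 1.98 + 7.2 + 13.23
 = 22.97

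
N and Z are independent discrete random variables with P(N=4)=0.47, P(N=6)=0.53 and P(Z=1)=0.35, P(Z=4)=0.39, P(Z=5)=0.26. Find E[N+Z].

E[N+Z] = Σ_n Σ_z (n+z) · P(N=n)P(Z=z)
 = 5·0.1645 + 8·0.1833 + 9·0.1222 + 7·0.1855 + 10·0.2067 + 11·0.1378
 = 0.8225 + 1.4664 + 1.0998 + 1.2985 + 2.067 + 1.5158
 = 8.27

8.27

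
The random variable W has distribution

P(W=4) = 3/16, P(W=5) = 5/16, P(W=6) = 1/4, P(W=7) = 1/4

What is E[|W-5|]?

E[|W-5|] = Σ |w-5|·P(W=w)
 = 1·3/16 + 0·5/16 + 1·1/4 + 2·1/4
 = 3/16 + 0 + 1/4 + 1/2
 = 15/16

0.9375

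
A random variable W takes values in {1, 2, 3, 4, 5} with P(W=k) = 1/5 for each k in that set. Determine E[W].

E[W] = Σ w·P(W=w)
 = 1·1/5 + 2·1/5 + 3·1/5 + 4·1/5 + 5·1/5
 = 1/5 + 2/5 + 3/5 + 4/5 + 1
 = 3

3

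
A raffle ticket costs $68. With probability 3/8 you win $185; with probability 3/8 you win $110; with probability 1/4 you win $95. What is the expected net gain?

66.375

E[payout] = 185·3/8 + 110·3/8 + 95·1/4
 = 555/8 + 165/4 + 95/4
 = 1075/8
Net = 1075/8 - 68 = 531/8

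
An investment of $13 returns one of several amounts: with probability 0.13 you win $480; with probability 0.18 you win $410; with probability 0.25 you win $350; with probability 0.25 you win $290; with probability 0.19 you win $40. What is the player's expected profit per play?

E[payout] = 480·0.13 + 410·0.18 + 350·0.25 + 290·0.25 + 40·0.19
 = 62.4 + 73.8 + 87.5 + 72.5 + 7.6
 = 303.8
Net = 303.8 - 13 = 290.8

290.8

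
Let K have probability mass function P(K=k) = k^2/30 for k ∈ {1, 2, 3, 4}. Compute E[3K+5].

E[3K+5] = Σ (3k+5)·P(K=k)
 = 8·1/30 + 11·2/15 + 14·3/10 + 17·8/15
 = 4/15 + 22/15 + 21/5 + 136/15
 = 15

15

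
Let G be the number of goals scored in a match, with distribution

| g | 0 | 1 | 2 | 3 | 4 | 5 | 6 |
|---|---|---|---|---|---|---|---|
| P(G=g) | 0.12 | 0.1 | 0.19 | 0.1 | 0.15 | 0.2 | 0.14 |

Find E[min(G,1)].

E[min(G,1)] = Σ min(g,1)·P(G=g)
 = 0·0.12 + 1·0.1 + 1·0.19 + 1·0.1 + 1·0.15 + 1·0.2 + 1·0.14
 = 0 + 0.1 + 0.19 + 0.1 + 0.15 + 0.2 + 0.14
 = 0.88

0.88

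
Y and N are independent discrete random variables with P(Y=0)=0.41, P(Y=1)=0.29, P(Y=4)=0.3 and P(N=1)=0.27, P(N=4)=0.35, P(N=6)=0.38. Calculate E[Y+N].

5.44

E[Y+N] = Σ_y Σ_n (y+n) · P(Y=y)P(N=n)
 = 1·0.1107 + 4·0.1435 + 6·0.1558 + 2·0.0783 + 5·0.1015 + 7·0.1102 + 5·0.081 + 8·0.105 + 10·0.114
 = 0.1107 + 0.574 + 0.9348 + 0.1566 + 0.5075 + 0.7714 + 0.405 + 0.84 + 1.14
 = 5.44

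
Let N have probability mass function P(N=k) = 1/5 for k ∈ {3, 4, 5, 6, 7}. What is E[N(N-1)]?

22

E[N(N-1)] = Σ n(n-1)·P(N=n)
 = 6·1/5 + 12·1/5 + 20·1/5 + 30·1/5 + 42·1/5
 = 6/5 + 12/5 + 4 + 6 + 42/5
 = 22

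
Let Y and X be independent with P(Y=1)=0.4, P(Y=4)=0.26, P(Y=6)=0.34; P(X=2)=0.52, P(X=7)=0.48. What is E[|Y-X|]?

E[|Y-X|] = Σ_y Σ_x |y-x| · P(Y=y)P(X=x)
 = 1·0.208 + 6·0.192 + 2·0.1352 + 3·0.1248 + 4·0.1768 + 1·0.1632
 = 0.208 + 1.152 + 0.2704 + 0.3744 + 0.7072 + 0.1632
 = 2.8752

2.8752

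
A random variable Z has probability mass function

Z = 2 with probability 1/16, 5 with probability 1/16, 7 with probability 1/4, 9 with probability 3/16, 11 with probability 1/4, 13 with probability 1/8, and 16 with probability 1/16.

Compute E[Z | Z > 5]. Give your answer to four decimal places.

10.0714

P(Z > 5) = 1/4 + 3/16 + 1/4 + 1/8 + 1/16 = 7/8.
E[Z | Z > 5] = [7·1/4 + 9·3/16 + 11·1/4 + 13·1/8 + 16·1/16] / (7/8)
 = 141/16 / (7/8)
 = 141/14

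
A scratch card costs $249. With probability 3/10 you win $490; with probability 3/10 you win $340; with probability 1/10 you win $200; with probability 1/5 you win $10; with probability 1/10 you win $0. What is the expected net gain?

E[payout] = 490·3/10 + 340·3/10 + 200·1/10 + 10·1/5 + 0·1/10
 = 147 + 102 + 20 + 2 + 0
 = 271
Net = 271 - 249 = 22

22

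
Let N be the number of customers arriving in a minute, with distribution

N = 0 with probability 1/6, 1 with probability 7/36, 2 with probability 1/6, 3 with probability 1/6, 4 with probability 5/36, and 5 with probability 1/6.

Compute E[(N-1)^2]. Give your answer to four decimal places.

E[(N-1)^2] = Σ (n-1)^2·P(N=n)
 = 1·1/6 + 0·7/36 + 1·1/6 + 4·1/6 + 9·5/36 + 16·1/6
 = 1/6 + 0 + 1/6 + 2/3 + 5/4 + 8/3
 = 59/12

4.9167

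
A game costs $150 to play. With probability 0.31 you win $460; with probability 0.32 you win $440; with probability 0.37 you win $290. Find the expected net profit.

E[payout] = 460·0.31 + 440·0.32 + 290·0.37
 = 142.6 + 140.8 + 107.3
 = 390.7
Net = 390.7 - 150 = 240.7

240.7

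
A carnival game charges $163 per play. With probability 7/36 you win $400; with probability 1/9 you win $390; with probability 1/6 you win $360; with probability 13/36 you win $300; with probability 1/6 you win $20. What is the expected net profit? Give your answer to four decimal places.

E[payout] = 400·7/36 + 390·1/9 + 360·1/6 + 300·13/36 + 20·1/6
 = 700/9 + 130/3 + 60 + 325/3 + 10/3
 = 2635/9
Net = 2635/9 - 163 = 1168/9

129.7778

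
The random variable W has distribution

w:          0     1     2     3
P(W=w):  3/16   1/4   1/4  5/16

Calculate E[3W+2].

7.0625

E[3W+2] = Σ (3w+2)·P(W=w)
 = 2·3/16 + 5·1/4 + 8·1/4 + 11·5/16
 = 3/8 + 5/4 + 2 + 55/16
 = 113/16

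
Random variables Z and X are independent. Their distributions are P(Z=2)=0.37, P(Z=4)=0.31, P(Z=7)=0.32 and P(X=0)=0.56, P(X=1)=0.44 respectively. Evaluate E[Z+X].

4.66

E[Z+X] = Σ_z Σ_x (z+x) · P(Z=z)P(X=x)
 = 2·0.2072 + 3·0.1628 + 4·0.1736 + 5·0.1364 + 7·0.1792 + 8·0.1408
 = 0.4144 + 0.4884 + 0.6944 + 0.682 + 1.2544 + 1.1264
 = 4.66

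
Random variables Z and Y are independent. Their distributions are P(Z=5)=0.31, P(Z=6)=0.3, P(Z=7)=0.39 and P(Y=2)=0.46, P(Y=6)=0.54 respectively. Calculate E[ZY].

25.2928

E[ZY] = Σ_z Σ_y zy · P(Z=z)P(Y=y)
 = 10·0.1426 + 30·0.1674 + 12·0.138 + 36·0.162 + 14·0.1794 + 42·0.2106
 = 1.426 + 5.022 + 1.656 + 5.832 + 2.5116 + 8.8452
 = 25.2928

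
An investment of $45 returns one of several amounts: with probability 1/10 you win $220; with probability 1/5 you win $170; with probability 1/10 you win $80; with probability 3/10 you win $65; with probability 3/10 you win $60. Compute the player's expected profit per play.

56.5

E[payout] = 220·1/10 + 170·1/5 + 80·1/10 + 65·3/10 + 60·3/10
 = 22 + 34 + 8 + 39/2 + 18
 = 203/2
Net = 203/2 - 45 = 113/2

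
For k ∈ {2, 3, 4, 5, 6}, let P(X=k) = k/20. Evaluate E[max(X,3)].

E[max(X,3)] = Σ max(x,3)·P(X=x)
 = 3·1/10 + 3·3/20 + 4·1/5 + 5·1/4 + 6·3/10
 = 3/10 + 9/20 + 4/5 + 5/4 + 9/5
 = 23/5

4.6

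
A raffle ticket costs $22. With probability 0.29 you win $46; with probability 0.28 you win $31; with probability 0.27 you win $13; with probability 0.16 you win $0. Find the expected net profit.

E[payout] = 46·0.29 + 31·0.28 + 13·0.27 + 0·0.16
 = 13.34 + 8.68 + 3.51 + 0
 = 25.53
Net = 25.53 - 22 = 3.53

3.53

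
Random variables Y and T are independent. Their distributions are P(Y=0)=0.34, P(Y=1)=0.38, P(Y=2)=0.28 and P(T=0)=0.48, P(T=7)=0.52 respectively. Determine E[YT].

3.4216

E[YT] = Σ_y Σ_t yt · P(Y=y)P(T=t)
 = 0·0.1632 + 0·0.1768 + 0·0.1824 + 7·0.1976 + 0·0.1344 + 14·0.1456
 = 0 + 0 + 0 + 1.3832 + 0 + 2.0384
 = 3.4216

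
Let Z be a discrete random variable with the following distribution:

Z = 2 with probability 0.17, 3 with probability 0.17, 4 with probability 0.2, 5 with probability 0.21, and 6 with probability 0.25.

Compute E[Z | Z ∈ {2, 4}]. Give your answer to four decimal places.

3.0811

P(Z ∈ {2, 4}) = 0.17 + 0.2 = 0.37.
E[Z | Z ∈ {2, 4}] = [2·0.17 + 4·0.2] / 0.37
 = 1.14 / 0.37
 = 114/37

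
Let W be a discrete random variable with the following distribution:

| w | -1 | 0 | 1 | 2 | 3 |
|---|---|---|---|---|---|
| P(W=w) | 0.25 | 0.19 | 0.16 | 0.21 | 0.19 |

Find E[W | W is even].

1.05

P(W is even) = 0.19 + 0.21 = 0.4.
E[W | W is even] = [0·0.19 + 2·0.21] / 0.4
 = 0.42 / 0.4
 = 21/20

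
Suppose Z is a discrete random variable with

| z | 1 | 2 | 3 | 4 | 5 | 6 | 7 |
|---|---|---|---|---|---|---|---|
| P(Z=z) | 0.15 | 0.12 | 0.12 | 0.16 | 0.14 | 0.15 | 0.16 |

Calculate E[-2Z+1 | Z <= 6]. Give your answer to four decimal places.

-6.1190

P(Z <= 6) = 0.15 + 0.12 + 0.12 + 0.16 + 0.14 + 0.15 = 0.84.
E[-2Z+1 | Z <= 6] = [(-1)·0.15 + (-3)·0.12 + (-5)·0.12 + (-7)·0.16 + (-9)·0.14 + (-11)·0.15] / 0.84
 = -5.14 / 0.84
 = -257/42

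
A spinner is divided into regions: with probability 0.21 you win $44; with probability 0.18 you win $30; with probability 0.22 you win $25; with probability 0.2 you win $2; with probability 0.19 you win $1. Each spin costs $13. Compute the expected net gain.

7.73

E[payout] = 44·0.21 + 30·0.18 + 25·0.22 + 2·0.2 + 1·0.19
 = 9.24 + 5.4 + 5.5 + 0.4 + 0.19
 = 20.73
Net = 20.73 - 13 = 7.73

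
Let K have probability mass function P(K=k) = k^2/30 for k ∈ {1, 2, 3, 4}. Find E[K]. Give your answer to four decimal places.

3.3333

E[K] = Σ k·P(K=k)
 = 1·1/30 + 2·2/15 + 3·3/10 + 4·8/15
 = 1/30 + 4/15 + 9/10 + 32/15
 = 10/3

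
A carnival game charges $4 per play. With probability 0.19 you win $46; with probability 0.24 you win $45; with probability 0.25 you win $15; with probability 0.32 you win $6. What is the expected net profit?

E[payout] = 46·0.19 + 45·0.24 + 15·0.25 + 6·0.32
 = 8.74 + 10.8 + 3.75 + 1.92
 = 25.21
Net = 25.21 - 4 = 21.21

21.21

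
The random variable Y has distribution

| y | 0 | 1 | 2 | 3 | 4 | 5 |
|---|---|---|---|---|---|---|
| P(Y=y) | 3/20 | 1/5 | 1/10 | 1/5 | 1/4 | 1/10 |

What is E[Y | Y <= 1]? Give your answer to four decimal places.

P(Y <= 1) = 3/20 + 1/5 = 7/20.
E[Y | Y <= 1] = [0·3/20 + 1·1/5] / (7/20)
 = 1/5 / (7/20)
 = 4/7

0.5714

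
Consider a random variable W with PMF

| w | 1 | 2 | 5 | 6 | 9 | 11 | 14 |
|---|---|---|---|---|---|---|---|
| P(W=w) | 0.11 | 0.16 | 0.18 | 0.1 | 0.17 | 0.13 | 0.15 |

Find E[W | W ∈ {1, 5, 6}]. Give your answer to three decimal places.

P(W ∈ {1, 5, 6}) = 0.11 + 0.18 + 0.1 = 0.39.
E[W | W ∈ {1, 5, 6}] = [1·0.11 + 5·0.18 + 6·0.1] / 0.39
 = 1.61 / 0.39
 = 161/39

4.128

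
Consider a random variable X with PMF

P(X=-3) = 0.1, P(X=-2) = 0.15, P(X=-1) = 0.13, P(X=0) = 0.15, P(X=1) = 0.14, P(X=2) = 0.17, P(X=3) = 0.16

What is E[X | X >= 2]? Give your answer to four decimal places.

2.4848

P(X >= 2) = 0.17 + 0.16 = 0.33.
E[X | X >= 2] = [2·0.17 + 3·0.16] / 0.33
 = 0.82 / 0.33
 = 82/33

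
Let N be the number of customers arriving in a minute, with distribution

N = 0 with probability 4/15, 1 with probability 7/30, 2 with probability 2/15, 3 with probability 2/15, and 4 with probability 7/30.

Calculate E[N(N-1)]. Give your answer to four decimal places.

3.8667

E[N(N-1)] = Σ n(n-1)·P(N=n)
 = 0·4/15 + 0·7/30 + 2·2/15 + 6·2/15 + 12·7/30
 = 0 + 0 + 4/15 + 4/5 + 14/5
 = 58/15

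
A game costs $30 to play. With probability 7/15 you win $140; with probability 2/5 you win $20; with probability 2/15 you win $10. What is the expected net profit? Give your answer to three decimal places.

44.667

E[payout] = 140·7/15 + 20·2/5 + 10·2/15
 = 196/3 + 8 + 4/3
 = 224/3
Net = 224/3 - 30 = 134/3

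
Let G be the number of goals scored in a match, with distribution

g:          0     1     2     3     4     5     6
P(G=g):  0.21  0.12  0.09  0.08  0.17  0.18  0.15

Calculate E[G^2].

E[G^2] = Σ g^2·P(G=g)
 = 0·0.21 + 1·0.12 + 4·0.09 + 9·0.08 + 16·0.17 + 25·0.18 + 36·0.15
 = 0 + 0.12 + 0.36 + 0.72 + 2.72 + 4.5 + 5.4
 = 13.82

13.82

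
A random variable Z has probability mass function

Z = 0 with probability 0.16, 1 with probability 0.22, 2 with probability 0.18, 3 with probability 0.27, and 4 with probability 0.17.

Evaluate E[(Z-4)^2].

E[(Z-4)^2] = Σ (z-4)^2·P(Z=z)
 = 16·0.16 + 9·0.22 + 4·0.18 + 1·0.27 + 0·0.17
 = 2.56 + 1.98 + 0.72 + 0.27 + 0
 = 5.53

5.53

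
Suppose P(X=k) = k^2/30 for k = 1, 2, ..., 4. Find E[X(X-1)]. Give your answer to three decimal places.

E[X(X-1)] = Σ x(x-1)·P(X=x)
 = 0·1/30 + 2·2/15 + 6·3/10 + 12·8/15
 = 0 + 4/15 + 9/5 + 32/5
 = 127/15

8.467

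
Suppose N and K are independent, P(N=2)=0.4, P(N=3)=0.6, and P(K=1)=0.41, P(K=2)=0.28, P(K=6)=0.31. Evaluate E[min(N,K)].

E[min(N,K)] = Σ_n Σ_k min(n,k) · P(N=n)P(K=k)
 = 1·0.164 + 2·0.112 + 2·0.124 + 1·0.246 + 2·0.168 + 3·0.186
 = 0.164 + 0.224 + 0.248 + 0.246 + 0.336 + 0.558
 = 1.776

1.776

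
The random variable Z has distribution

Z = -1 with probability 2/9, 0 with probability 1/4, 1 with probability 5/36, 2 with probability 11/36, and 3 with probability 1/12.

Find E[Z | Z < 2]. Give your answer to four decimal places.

-0.1364

P(Z < 2) = 2/9 + 1/4 + 5/36 = 11/18.
E[Z | Z < 2] = [(-1)·2/9 + 0·1/4 + 1·5/36] / (11/18)
 = -1/12 / (11/18)
 = -3/22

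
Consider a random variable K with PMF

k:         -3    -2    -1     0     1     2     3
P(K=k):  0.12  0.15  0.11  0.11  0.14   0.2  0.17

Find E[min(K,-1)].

E[min(K,-1)] = Σ min(k,-1)·P(K=k)
 = (-3)·0.12 + (-2)·0.15 + (-1)·0.11 + (-1)·0.11 + (-1)·0.14 + (-1)·0.2 + (-1)·0.17
 = (-0.36) + (-0.3) + (-0.11) + (-0.11) + (-0.14) + (-0.2) + (-0.17)
 = -1.39

-1.39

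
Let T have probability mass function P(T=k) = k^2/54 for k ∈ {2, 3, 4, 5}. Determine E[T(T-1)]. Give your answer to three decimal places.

E[T(T-1)] = Σ t(t-1)·P(T=t)
 = 2·2/27 + 6·1/6 + 12·8/27 + 20·25/54
 = 4/27 + 1 + 32/9 + 250/27
 = 377/27

13.963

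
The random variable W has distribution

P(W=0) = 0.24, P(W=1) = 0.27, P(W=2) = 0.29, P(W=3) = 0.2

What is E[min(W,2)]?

1.25

E[min(W,2)] = Σ min(w,2)·P(W=w)
 = 0·0.24 + 1·0.27 + 2·0.29 + 2·0.2
 = 0 + 0.27 + 0.58 + 0.4
 = 1.25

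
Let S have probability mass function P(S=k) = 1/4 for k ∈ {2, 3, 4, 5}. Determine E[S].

3.5

E[S] = Σ s·P(S=s)
 = 2·1/4 + 3·1/4 + 4·1/4 + 5·1/4
 = 1/2 + 3/4 + 1 + 5/4
 = 7/2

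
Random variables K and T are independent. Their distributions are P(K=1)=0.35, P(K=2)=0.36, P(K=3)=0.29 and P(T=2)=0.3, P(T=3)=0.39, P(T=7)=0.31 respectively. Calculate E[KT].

E[KT] = Σ_k Σ_t kt · P(K=k)P(T=t)
 = 2·0.105 + 3·0.1365 + 7·0.1085 + 4·0.108 + 6·0.1404 + 14·0.1116 + 6·0.087 + 9·0.1131 + 21·0.0899
 = 0.21 + 0.4095 + 0.7595 + 0.432 + 0.8424 + 1.5624 + 0.522 + 1.0179 + 1.8879
 = 7.6436

7.6436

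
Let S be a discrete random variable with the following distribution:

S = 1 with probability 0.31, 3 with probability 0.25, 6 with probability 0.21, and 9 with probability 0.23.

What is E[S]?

E[S] = Σ s·P(S=s)
 = 1·0.31 + 3·0.25 + 6·0.21 + 9·0.23
 = 0.31 + 0.75 + 1.26 + 2.07
 = 4.39

4.39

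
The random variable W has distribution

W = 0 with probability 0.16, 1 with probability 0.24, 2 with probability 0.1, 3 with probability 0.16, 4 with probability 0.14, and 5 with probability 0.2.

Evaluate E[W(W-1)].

6.84

E[W(W-1)] = Σ w(w-1)·P(W=w)
 = 0·0.16 + 0·0.24 + 2·0.1 + 6·0.16 + 12·0.14 + 20·0.2
 = 0 + 0 + 0.2 + 0.96 + 1.68 + 4
 = 6.84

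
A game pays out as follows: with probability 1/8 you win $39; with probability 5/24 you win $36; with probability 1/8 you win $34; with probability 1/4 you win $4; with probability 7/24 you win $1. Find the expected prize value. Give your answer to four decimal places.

E[payout] = 39·1/8 + 36·5/24 + 34·1/8 + 4·1/4 + 1·7/24
 = 39/8 + 15/2 + 17/4 + 1 + 7/24
 = 215/12

17.9167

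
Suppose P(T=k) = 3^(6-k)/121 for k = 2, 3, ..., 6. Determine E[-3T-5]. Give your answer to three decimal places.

E[-3T-5] = Σ (-3t-5)·P(T=t)
 = (-11)·81/121 + (-14)·27/121 + (-17)·9/121 + (-20)·3/121 + (-23)·1/121
 = (-81/11) + (-378/121) + (-153/121) + (-60/121) + (-23/121)
 = -1505/121

-12.438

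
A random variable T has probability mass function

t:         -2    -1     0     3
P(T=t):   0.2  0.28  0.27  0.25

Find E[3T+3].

3.21

E[3T+3] = Σ (3t+3)·P(T=t)
 = (-3)·0.2 + 0·0.28 + 3·0.27 + 12·0.25
 = (-0.6) + 0 + 0.81 + 3
 = 3.21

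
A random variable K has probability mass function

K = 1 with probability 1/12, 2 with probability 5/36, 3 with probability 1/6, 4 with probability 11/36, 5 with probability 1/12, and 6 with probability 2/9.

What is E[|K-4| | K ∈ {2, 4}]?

0.625

P(K ∈ {2, 4}) = 5/36 + 11/36 = 4/9.
E[|K-4| | K ∈ {2, 4}] = [2·5/36 + 0·11/36] / (4/9)
 = 5/18 / (4/9)
 = 5/8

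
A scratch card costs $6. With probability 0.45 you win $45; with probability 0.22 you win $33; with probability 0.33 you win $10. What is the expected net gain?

E[payout] = 45·0.45 + 33·0.22 + 10·0.33
 = 20.25 + 7.26 + 3.3
 = 30.81
Net = 30.81 - 6 = 24.81

24.81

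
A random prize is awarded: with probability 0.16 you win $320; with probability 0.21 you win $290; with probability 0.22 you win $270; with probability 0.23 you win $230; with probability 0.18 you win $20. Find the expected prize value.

E[payout] = 320·0.16 + 290·0.21 + 270·0.22 + 230·0.23 + 20·0.18
 = 51.2 + 60.9 + 59.4 + 52.9 + 3.6
 = 228

228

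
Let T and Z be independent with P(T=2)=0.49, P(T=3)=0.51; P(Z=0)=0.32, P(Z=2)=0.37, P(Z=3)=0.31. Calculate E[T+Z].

4.18

E[T+Z] = Σ_t Σ_z (t+z) · P(T=t)P(Z=z)
 = 2·0.1568 + 4·0.1813 + 5·0.1519 + 3·0.1632 + 5·0.1887 + 6·0.1581
 = 0.3136 + 0.7252 + 0.7595 + 0.4896 + 0.9435 + 0.9486
 = 4.18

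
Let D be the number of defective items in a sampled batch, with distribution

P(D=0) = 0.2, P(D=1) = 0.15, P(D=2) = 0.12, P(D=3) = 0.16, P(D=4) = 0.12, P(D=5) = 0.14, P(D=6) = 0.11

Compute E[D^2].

E[D^2] = Σ d^2·P(D=d)
 = 0·0.2 + 1·0.15 + 4·0.12 + 9·0.16 + 16·0.12 + 25·0.14 + 36·0.11
 = 0 + 0.15 + 0.48 + 1.44 + 1.92 + 3.5 + 3.96
 = 11.45

11.45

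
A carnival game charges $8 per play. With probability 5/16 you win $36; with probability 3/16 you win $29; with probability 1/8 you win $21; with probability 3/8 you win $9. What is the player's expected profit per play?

E[payout] = 36·5/16 + 29·3/16 + 21·1/8 + 9·3/8
 = 45/4 + 87/16 + 21/8 + 27/8
 = 363/16
Net = 363/16 - 8 = 235/16

14.6875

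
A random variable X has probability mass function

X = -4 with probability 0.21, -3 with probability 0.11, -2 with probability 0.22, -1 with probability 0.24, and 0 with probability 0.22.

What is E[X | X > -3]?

P(X > -3) = 0.22 + 0.24 + 0.22 = 0.68.
E[X | X > -3] = [(-2)·0.22 + (-1)·0.24 + 0·0.22] / 0.68
 = -0.68 / 0.68
 = -1

-1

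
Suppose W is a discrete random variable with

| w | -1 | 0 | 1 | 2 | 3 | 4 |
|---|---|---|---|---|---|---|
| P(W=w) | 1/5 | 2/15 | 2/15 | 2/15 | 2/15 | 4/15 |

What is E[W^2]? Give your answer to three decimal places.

E[W^2] = Σ w^2·P(W=w)
 = 1·1/5 + 0·2/15 + 1·2/15 + 4·2/15 + 9·2/15 + 16·4/15
 = 1/5 + 0 + 2/15 + 8/15 + 6/5 + 64/15
 = 19/3

6.333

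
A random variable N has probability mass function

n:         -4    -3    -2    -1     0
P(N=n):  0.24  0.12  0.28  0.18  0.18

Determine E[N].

-2.06

E[N] = Σ n·P(N=n)
 = (-4)·0.24 + (-3)·0.12 + (-2)·0.28 + (-1)·0.18 + 0·0.18
 = (-0.96) + (-0.36) + (-0.56) + (-0.18) + 0
 = -2.06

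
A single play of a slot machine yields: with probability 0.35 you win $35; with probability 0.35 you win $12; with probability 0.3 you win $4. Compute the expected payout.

E[payout] = 35·0.35 + 12·0.35 + 4·0.3
 = 12.25 + 4.2 + 1.2
 = 17.65

17.65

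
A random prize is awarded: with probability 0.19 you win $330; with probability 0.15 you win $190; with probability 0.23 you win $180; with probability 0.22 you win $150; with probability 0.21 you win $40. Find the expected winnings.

E[payout] = 330·0.19 + 190·0.15 + 180·0.23 + 150·0.22 + 40·0.21
 = 62.7 + 28.5 + 41.4 + 33 + 8.4
 = 174

174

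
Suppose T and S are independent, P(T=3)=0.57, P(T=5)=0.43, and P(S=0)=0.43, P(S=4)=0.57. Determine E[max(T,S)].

E[max(T,S)] = Σ_t Σ_s max(t,s) · P(T=t)P(S=s)
 = 3·0.2451 + 4·0.3249 + 5·0.1849 + 5·0.2451
 = 0.7353 + 1.2996 + 0.9245 + 1.2255
 = 4.1849

4.1849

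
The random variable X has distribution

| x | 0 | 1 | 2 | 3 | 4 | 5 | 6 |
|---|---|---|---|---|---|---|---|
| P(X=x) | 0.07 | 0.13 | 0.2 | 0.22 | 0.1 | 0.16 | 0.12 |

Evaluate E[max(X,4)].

4.4

E[max(X,4)] = Σ max(x,4)·P(X=x)
 = 4·0.07 + 4·0.13 + 4·0.2 + 4·0.22 + 4·0.1 + 5·0.16 + 6·0.12
 = 0.28 + 0.52 + 0.8 + 0.88 + 0.4 + 0.8 + 0.72
 = 4.4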